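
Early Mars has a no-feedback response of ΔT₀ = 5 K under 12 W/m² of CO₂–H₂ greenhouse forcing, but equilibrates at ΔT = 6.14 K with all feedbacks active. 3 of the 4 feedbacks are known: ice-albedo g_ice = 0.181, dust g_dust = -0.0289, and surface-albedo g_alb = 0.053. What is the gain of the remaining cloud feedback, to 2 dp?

-0.02

Amplification A = ΔT/ΔT₀ = 6.14/5 = 1.228.
Total gain g = 1 − 1/A = 1 − 1/1.228 = 0.1857.
Known gains sum to 0.181 − 0.0289 + 0.053 = 0.2051.
g_cld = 0.1857 − 0.2051 = -0.02.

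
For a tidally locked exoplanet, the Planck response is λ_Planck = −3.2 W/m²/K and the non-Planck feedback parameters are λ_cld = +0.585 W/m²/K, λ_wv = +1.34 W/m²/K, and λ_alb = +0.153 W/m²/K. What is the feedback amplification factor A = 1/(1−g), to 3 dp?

Convert to gains: g_cld = 0.585/3.2 = 0.1828; g_wv = 1.34/3.2 = 0.4188; g_alb = 0.153/3.2 = 0.04781.
Total gain g = 0.64941.
A = 1/(1 − 0.64941) = 2.852.

2.852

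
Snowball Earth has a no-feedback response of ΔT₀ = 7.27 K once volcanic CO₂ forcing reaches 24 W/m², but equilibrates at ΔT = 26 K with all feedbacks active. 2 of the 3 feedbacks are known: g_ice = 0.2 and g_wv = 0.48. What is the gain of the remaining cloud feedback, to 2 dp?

0.04

Amplification A = ΔT/ΔT₀ = 26/7.27 = 3.576.
Total gain g = 1 − 1/A = 1 − 1/3.576 = 0.7204.
Known gains sum to 0.2 + 0.48 = 0.68.
g_cld = 0.7204 − 0.68 = 0.04.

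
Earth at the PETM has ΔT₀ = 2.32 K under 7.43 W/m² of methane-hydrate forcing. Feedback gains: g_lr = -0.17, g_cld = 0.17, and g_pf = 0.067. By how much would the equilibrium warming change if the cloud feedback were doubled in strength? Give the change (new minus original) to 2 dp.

0.55 K

Original: g = 0.067, ΔT = 2.32/(1−0.067) = 2.4866 K.
With doubled cloud: g' = 0.237, ΔT' = 2.32/(1−0.237) = 3.0406 K.
Change = 3.0406 − 2.4866 = 0.55 K.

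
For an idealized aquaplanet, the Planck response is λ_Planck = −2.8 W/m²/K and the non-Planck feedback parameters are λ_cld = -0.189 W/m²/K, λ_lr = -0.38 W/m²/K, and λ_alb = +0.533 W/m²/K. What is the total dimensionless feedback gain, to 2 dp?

Convert to gains: g_cld = -0.189/2.8 = -0.0675; g_lr = -0.38/2.8 = -0.1357; g_alb = 0.533/2.8 = 0.1904.
Total gain g = -0.0128.

-0.01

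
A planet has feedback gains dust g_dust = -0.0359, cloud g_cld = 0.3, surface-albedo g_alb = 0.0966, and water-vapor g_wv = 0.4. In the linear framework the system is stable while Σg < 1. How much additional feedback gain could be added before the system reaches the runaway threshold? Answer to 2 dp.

0.24

Current total gain = -0.0359 + 0.3 + 0.0966 + 0.4 = 0.7607.
Margin to runaway = 1 − 0.7607 = 0.24.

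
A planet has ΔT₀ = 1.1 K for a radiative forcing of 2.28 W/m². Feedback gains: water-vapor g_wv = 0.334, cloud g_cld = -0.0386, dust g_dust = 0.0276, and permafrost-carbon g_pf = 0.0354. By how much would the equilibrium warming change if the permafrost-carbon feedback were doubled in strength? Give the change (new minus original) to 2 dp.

0.10 K

Original: g = 0.3584, ΔT = 1.1/(1−0.3584) = 1.7145 K.
With doubled permafrost-carbon: g' = 0.3938, ΔT' = 1.1/(1−0.3938) = 1.8146 K.
Change = 1.8146 − 1.7145 = 0.10 K.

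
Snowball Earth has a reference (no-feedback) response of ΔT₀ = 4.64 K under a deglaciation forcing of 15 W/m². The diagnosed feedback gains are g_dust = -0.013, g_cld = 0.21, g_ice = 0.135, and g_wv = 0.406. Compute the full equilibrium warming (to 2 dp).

17.71 K

Total gain g = -0.013 + 0.21 + 0.135 + 0.406 = 0.738.
Amplification A = 1/(1 − 0.738) = 3.817.
ΔT = 4.64 × 3.817 = 17.71 K.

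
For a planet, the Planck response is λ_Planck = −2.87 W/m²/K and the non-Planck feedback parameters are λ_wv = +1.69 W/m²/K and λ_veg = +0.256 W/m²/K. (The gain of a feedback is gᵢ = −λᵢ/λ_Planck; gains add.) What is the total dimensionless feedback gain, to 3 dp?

0.678

Convert to gains: g_wv = 1.69/2.87 = 0.5889; g_veg = 0.256/2.87 = 0.0892.
Total gain g = 0.6781.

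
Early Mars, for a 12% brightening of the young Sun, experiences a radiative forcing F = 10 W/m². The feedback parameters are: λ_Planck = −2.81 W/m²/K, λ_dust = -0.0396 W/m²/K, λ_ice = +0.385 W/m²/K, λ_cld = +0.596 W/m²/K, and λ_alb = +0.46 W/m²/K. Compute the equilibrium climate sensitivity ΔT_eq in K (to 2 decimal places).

7.10 K

Net feedback parameter λ = (−2.81) + (-0.0396) + (+0.385) + (+0.596) + (+0.46) = -1.4086 W/m²/K.
ΔT = −F/λ = −10/(-1.4086) = 7.10 K.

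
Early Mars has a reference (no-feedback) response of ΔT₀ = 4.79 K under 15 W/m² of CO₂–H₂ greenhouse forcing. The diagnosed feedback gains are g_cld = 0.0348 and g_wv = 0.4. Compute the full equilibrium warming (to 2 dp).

Total gain g = 0.0348 + 0.4 = 0.4348.
Amplification A = 1/(1 − 0.4348) = 1.769.
ΔT = 4.79 × 1.769 = 8.47 K.

8.47 K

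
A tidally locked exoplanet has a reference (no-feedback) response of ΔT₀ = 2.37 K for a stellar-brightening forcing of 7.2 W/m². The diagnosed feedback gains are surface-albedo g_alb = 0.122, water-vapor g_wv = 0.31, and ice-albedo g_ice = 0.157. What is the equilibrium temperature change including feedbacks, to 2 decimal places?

5.77 K

Total gain g = 0.122 + 0.31 + 0.157 = 0.589.
Amplification A = 1/(1 − 0.589) = 2.433.
ΔT = 2.37 × 2.433 = 5.77 K.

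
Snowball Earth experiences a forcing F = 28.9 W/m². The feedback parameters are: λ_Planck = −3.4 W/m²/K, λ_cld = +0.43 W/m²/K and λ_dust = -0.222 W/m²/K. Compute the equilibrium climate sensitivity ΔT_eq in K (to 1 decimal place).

9.1 K

Net feedback parameter λ = (−3.4) + (+0.43) + (-0.222) = -3.192 W/m²/K.
ΔT = −F/λ = −28.9/(-3.192) = 9.1 K.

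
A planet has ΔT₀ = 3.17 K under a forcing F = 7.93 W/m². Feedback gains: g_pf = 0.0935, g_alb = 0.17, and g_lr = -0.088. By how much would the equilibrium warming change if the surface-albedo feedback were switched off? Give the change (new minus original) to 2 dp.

Original: g = 0.1755, ΔT = 3.17/(1−0.1755) = 3.8448 K.
Without surface-albedo: g' = 0.0055, ΔT' = 3.17/(1−0.0055) = 3.1875 K.
Change = 3.1875 − 3.8448 = -0.66 K.

-0.66 K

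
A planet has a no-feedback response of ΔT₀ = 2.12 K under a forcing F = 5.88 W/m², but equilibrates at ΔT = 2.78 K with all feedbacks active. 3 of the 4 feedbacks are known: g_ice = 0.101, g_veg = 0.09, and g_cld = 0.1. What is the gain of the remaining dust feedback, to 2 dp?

-0.05

Amplification A = ΔT/ΔT₀ = 2.78/2.12 = 1.311.
Total gain g = 1 − 1/A = 1 − 1/1.311 = 0.2372.
Known gains sum to 0.101 + 0.09 + 0.1 = 0.291.
g_dust = 0.2372 − 0.291 = -0.05.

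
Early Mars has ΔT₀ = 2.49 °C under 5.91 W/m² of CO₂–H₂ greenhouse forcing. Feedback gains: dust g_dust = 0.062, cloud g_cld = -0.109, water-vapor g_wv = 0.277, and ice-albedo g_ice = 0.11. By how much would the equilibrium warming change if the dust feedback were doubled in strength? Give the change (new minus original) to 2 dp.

0.39 °C

Original: g = 0.34, ΔT = 2.49/(1−0.34) = 3.7727 °C.
With doubled dust: g' = 0.402, ΔT' = 2.49/(1−0.402) = 4.1639 °C.
Change = 4.1639 − 3.7727 = 0.39 °C.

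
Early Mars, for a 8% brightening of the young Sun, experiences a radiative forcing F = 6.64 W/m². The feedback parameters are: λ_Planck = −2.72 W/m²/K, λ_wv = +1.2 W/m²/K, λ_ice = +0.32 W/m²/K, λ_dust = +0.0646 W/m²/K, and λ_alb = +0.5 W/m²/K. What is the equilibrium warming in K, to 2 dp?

10.45 K

Net feedback parameter λ = (−2.72) + (+1.2) + (+0.32) + (+0.0646) + (+0.5) = -0.6354 W/m²/K.
ΔT = −F/λ = −6.64/(-0.6354) = 10.45 K.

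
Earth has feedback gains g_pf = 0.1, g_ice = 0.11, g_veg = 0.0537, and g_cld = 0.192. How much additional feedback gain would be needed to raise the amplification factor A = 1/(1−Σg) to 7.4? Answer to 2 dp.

0.41

Current total gain = 0.4557.
Target gain for A = 7.4: g* = 1 − 1/7.4 = 0.8649.
Additional gain needed = 0.8649 − 0.4557 = 0.41.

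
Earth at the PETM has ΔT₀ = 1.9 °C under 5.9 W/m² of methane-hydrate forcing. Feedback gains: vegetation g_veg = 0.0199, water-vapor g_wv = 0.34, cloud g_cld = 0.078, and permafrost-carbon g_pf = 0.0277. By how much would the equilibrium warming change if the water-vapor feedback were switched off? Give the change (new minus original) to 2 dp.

Original: g = 0.4656, ΔT = 1.9/(1−0.4656) = 3.5554 °C.
Without water-vapor: g' = 0.1256, ΔT' = 1.9/(1−0.1256) = 2.1729 °C.
Change = 2.1729 − 3.5554 = -1.38 °C.

-1.38 °C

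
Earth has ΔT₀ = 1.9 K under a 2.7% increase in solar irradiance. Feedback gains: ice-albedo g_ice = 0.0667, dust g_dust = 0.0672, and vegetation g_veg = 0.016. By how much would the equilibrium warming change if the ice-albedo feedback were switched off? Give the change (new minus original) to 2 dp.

-0.16 K

Original: g = 0.1499, ΔT = 1.9/(1−0.1499) = 2.2350 K.
Without ice-albedo: g' = 0.0832, ΔT' = 1.9/(1−0.0832) = 2.0724 K.
Change = 2.0724 − 2.2350 = -0.16 K.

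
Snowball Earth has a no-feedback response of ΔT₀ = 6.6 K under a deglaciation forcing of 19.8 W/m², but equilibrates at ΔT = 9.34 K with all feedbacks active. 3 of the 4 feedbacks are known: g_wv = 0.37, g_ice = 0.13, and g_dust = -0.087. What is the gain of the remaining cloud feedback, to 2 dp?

-0.12

Amplification A = ΔT/ΔT₀ = 9.34/6.6 = 1.415.
Total gain g = 1 − 1/A = 1 − 1/1.415 = 0.2933.
Known gains sum to 0.37 + 0.13 − 0.087 = 0.413.
g_cld = 0.2933 − 0.413 = -0.12.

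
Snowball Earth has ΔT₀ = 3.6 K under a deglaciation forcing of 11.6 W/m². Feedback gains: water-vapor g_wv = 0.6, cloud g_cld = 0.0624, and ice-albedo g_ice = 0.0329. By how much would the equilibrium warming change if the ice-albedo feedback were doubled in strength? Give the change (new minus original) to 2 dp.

Original: g = 0.6953, ΔT = 3.6/(1−0.6953) = 11.8149 K.
With doubled ice-albedo: g' = 0.7282, ΔT' = 3.6/(1−0.7282) = 13.2450 K.
Change = 13.2450 − 11.8149 = 1.43 K.

1.43 K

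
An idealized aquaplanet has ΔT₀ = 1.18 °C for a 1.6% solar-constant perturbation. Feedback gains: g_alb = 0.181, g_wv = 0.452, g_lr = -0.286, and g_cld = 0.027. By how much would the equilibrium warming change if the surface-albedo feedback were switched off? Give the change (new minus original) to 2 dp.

Original: g = 0.374, ΔT = 1.18/(1−0.374) = 1.8850 °C.
Without surface-albedo: g' = 0.193, ΔT' = 1.18/(1−0.193) = 1.4622 °C.
Change = 1.4622 − 1.8850 = -0.42 °C.

-0.42 °C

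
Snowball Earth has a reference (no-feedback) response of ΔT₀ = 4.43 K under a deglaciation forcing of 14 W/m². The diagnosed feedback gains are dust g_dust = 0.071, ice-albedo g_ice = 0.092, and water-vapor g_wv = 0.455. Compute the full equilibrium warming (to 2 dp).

11.60 K

Total gain g = 0.071 + 0.092 + 0.455 = 0.618.
Amplification A = 1/(1 − 0.618) = 2.618.
ΔT = 4.43 × 2.618 = 11.60 K.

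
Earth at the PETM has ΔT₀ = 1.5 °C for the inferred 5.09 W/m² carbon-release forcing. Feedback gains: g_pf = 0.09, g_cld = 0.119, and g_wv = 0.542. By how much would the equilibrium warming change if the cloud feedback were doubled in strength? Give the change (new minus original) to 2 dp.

Original: g = 0.751, ΔT = 1.5/(1−0.751) = 6.0241 °C.
With doubled cloud: g' = 0.87, ΔT' = 1.5/(1−0.87) = 11.5385 °C.
Change = 11.5385 − 6.0241 = 5.51 °C.

5.51 °C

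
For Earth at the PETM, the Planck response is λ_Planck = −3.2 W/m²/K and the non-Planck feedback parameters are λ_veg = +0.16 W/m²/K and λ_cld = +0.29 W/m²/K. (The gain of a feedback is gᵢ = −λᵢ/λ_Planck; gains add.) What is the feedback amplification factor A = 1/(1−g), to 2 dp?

1.16

Convert to gains: g_veg = 0.16/3.2 = 0.05; g_cld = 0.29/3.2 = 0.09062.
Total gain g = 0.14062.
A = 1/(1 − 0.14062) = 1.16.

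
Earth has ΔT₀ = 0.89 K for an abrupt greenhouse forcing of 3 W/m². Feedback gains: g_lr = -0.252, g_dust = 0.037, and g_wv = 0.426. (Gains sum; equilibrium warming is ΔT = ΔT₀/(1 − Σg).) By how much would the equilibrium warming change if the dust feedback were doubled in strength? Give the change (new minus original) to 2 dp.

0.06 K

Original: g = 0.211, ΔT = 0.89/(1−0.211) = 1.1280 K.
With doubled dust: g' = 0.248, ΔT' = 0.89/(1−0.248) = 1.1835 K.
Change = 1.1835 − 1.1280 = 0.06 K.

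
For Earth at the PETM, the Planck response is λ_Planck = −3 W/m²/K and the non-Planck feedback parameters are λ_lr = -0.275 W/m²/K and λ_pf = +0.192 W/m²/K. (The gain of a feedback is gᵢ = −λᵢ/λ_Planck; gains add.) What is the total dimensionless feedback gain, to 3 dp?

Convert to gains: g_lr = -0.275/3 = -0.09167; g_pf = 0.192/3 = 0.064.
Total gain g = -0.02767.

-0.028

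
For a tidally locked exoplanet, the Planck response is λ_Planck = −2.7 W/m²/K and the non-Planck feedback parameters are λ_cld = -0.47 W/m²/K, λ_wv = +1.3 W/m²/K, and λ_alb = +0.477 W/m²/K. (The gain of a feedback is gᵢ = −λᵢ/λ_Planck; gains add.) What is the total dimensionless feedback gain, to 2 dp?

0.48

Convert to gains: g_cld = -0.47/2.7 = -0.1741; g_wv = 1.3/2.7 = 0.4815; g_alb = 0.477/2.7 = 0.1767.
Total gain g = 0.4841.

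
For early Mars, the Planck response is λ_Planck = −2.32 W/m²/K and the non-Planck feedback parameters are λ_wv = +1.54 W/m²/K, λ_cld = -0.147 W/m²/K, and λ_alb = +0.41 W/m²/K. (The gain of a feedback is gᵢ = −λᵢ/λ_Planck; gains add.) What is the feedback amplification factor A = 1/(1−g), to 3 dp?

4.487

Convert to gains: g_wv = 1.54/2.32 = 0.6638; g_cld = -0.147/2.32 = -0.06336; g_alb = 0.41/2.32 = 0.1767.
Total gain g = 0.77714.
A = 1/(1 − 0.77714) = 4.487.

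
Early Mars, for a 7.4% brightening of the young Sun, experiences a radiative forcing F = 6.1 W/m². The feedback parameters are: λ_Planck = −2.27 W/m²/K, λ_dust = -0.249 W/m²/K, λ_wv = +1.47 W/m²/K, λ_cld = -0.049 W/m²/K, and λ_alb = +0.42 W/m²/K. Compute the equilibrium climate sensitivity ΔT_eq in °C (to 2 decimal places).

9.00 °C

Net feedback parameter λ = (−2.27) + (-0.249) + (+1.47) + (-0.049) + (+0.42) = -0.678 W/m²/K.
ΔT = −F/λ = −6.1/(-0.678) = 9.00 °C.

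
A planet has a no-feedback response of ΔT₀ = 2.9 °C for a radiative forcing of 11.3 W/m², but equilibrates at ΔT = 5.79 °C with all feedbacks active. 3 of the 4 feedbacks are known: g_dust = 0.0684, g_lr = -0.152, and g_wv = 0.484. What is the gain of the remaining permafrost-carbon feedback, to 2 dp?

Amplification A = ΔT/ΔT₀ = 5.79/2.9 = 1.997.
Total gain g = 1 − 1/A = 1 − 1/1.997 = 0.4992.
Known gains sum to 0.0684 − 0.152 + 0.484 = 0.4004.
g_pf = 0.4992 − 0.4004 = 0.10.

0.10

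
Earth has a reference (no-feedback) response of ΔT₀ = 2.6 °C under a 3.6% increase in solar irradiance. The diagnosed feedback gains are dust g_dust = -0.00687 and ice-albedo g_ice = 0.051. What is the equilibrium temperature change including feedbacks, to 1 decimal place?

2.7 °C

Total gain g = -0.00687 + 0.051 = 0.04413.
Amplification A = 1/(1 − 0.04413) = 1.046.
ΔT = 2.6 × 1.046 = 2.7 °C.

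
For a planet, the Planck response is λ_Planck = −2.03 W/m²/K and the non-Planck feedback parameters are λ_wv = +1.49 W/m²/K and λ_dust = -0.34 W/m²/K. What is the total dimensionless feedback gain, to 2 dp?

Convert to gains: g_wv = 1.49/2.03 = 0.734; g_dust = -0.34/2.03 = -0.1675.
Total gain g = 0.5665.

0.57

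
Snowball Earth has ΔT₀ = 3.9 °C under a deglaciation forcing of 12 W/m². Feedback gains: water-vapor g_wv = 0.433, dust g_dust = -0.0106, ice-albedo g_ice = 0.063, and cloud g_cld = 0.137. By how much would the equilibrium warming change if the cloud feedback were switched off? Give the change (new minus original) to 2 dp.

Original: g = 0.6224, ΔT = 3.9/(1−0.6224) = 10.3284 °C.
Without cloud: g' = 0.4854, ΔT' = 3.9/(1−0.4854) = 7.5787 °C.
Change = 7.5787 − 10.3284 = -2.75 °C.

-2.75 °C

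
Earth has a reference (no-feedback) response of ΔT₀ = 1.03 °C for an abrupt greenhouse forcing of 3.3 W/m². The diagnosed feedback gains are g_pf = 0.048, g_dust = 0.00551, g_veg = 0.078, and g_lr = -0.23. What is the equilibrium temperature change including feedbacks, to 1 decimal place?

0.9 °C

Total gain g = 0.048 + 0.00551 + 0.078 − 0.23 = -0.09849.
Amplification A = 1/(1 + 0.09849) = 0.9103.
ΔT = 1.03 × 0.9103 = 0.9 °C.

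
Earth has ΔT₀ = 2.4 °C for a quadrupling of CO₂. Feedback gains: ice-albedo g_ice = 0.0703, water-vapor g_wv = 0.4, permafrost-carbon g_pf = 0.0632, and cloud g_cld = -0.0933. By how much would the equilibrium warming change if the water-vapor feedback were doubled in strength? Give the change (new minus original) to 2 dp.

Original: g = 0.4402, ΔT = 2.4/(1−0.4402) = 4.2872 °C.
With doubled water-vapor: g' = 0.8402, ΔT' = 2.4/(1−0.8402) = 15.0188 °C.
Change = 15.0188 − 4.2872 = 10.73 °C.

10.73 °C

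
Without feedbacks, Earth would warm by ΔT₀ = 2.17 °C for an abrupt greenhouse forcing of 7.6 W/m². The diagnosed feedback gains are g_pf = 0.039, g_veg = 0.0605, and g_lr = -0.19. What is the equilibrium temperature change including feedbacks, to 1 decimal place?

2.0 °C

Total gain g = 0.039 + 0.0605 − 0.19 = -0.0905.
Amplification A = 1/(1 + 0.0905) = 0.917.
ΔT = 2.17 × 0.917 = 2.0 °C.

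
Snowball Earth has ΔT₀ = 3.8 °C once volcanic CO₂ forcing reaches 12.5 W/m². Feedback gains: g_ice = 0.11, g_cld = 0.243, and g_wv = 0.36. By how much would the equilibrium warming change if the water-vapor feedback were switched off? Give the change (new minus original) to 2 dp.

-7.37 °C

Original: g = 0.713, ΔT = 3.8/(1−0.713) = 13.2404 °C.
Without water-vapor: g' = 0.353, ΔT' = 3.8/(1−0.353) = 5.8733 °C.
Change = 5.8733 − 13.2404 = -7.37 °C.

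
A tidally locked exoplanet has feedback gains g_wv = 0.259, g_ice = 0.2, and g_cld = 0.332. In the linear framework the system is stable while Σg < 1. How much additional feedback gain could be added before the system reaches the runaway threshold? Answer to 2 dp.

0.21

Current total gain = 0.259 + 0.2 + 0.332 = 0.791.
Margin to runaway = 1 − 0.791 = 0.21.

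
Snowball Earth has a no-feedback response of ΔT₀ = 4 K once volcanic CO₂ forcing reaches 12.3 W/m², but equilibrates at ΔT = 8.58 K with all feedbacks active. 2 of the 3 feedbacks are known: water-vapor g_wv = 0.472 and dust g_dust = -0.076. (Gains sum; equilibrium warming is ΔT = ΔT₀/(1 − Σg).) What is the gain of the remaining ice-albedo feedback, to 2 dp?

0.14

Amplification A = ΔT/ΔT₀ = 8.58/4 = 2.145.
Total gain g = 1 − 1/A = 1 − 1/2.145 = 0.5338.
Known gains sum to 0.472 − 0.076 = 0.396.
g_ice = 0.5338 − 0.396 = 0.14.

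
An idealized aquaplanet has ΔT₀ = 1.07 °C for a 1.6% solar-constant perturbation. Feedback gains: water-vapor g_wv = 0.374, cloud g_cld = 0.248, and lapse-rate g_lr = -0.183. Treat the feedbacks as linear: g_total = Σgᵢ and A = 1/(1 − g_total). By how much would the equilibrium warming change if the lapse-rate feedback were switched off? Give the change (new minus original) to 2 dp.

Original: g = 0.439, ΔT = 1.07/(1−0.439) = 1.9073 °C.
Without lapse-rate: g' = 0.622, ΔT' = 1.07/(1−0.622) = 2.8307 °C.
Change = 2.8307 − 1.9073 = 0.92 °C.

0.92 °C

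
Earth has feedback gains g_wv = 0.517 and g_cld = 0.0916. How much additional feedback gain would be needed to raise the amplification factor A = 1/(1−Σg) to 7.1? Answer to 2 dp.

Current total gain = 0.6086.
Target gain for A = 7.1: g* = 1 − 1/7.1 = 0.8592.
Additional gain needed = 0.8592 − 0.6086 = 0.25.

0.25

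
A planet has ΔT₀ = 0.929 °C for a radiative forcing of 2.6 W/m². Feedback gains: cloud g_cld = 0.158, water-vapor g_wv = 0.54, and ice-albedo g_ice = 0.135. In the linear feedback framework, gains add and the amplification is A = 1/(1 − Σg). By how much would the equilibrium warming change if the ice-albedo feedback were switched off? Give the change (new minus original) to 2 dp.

Original: g = 0.833, ΔT = 0.929/(1−0.833) = 5.5629 °C.
Without ice-albedo: g' = 0.698, ΔT' = 0.929/(1−0.698) = 3.0762 °C.
Change = 3.0762 − 5.5629 = -2.49 °C.

-2.49 °C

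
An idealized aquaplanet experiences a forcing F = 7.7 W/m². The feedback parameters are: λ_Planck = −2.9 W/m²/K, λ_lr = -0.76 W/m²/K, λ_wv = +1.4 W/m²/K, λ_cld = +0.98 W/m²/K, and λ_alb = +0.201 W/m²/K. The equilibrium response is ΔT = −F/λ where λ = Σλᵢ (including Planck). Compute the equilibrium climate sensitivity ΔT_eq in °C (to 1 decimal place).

7.1 °C

Net feedback parameter λ = (−2.9) + (-0.76) + (+1.4) + (+0.98) + (+0.201) = -1.079 W/m²/K.
ΔT = −F/λ = −7.7/(-1.079) = 7.1 °C.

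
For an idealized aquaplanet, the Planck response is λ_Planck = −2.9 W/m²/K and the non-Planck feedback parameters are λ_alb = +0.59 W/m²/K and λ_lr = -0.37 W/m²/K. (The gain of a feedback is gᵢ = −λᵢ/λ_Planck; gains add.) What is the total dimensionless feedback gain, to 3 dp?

Convert to gains: g_alb = 0.59/2.9 = 0.2034; g_lr = -0.37/2.9 = -0.1276.
Total gain g = 0.0758.

0.076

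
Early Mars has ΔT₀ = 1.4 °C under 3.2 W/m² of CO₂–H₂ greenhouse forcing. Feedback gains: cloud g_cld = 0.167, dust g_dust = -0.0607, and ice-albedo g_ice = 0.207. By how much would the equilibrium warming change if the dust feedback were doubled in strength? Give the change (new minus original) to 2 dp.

-0.17 °C

Original: g = 0.3133, ΔT = 1.4/(1−0.3133) = 2.0387 °C.
With doubled dust: g' = 0.2526, ΔT' = 1.4/(1−0.2526) = 1.8732 °C.
Change = 1.8732 − 2.0387 = -0.17 °C.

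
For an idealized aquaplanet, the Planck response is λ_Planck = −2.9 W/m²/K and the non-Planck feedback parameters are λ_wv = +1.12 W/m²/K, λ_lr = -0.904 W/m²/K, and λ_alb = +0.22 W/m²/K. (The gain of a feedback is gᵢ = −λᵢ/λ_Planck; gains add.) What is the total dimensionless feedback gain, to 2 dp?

0.15

Convert to gains: g_wv = 1.12/2.9 = 0.3862; g_lr = -0.904/2.9 = -0.3117; g_alb = 0.22/2.9 = 0.07586.
Total gain g = 0.15036.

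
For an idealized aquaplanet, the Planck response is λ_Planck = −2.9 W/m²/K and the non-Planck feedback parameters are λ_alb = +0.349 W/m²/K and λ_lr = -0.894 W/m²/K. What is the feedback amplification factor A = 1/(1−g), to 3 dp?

Convert to gains: g_alb = 0.349/2.9 = 0.1203; g_lr = -0.894/2.9 = -0.3083.
Total gain g = -0.188.
A = 1/(1 + 0.188) = 0.842.

0.842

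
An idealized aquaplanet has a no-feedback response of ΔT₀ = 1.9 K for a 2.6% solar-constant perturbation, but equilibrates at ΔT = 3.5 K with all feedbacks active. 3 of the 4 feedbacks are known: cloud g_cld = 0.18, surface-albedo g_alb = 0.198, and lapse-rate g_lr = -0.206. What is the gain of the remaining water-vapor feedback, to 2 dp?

0.29

Amplification A = ΔT/ΔT₀ = 3.5/1.9 = 1.842.
Total gain g = 1 − 1/A = 1 − 1/1.842 = 0.4571.
Known gains sum to 0.18 + 0.198 − 0.206 = 0.172.
g_wv = 0.4571 − 0.172 = 0.29.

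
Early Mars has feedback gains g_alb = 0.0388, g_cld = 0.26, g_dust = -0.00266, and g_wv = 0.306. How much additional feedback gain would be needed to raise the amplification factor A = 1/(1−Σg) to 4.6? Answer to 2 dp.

0.18

Current total gain = 0.60214.
Target gain for A = 4.6: g* = 1 − 1/4.6 = 0.7826.
Additional gain needed = 0.7826 − 0.60214 = 0.18.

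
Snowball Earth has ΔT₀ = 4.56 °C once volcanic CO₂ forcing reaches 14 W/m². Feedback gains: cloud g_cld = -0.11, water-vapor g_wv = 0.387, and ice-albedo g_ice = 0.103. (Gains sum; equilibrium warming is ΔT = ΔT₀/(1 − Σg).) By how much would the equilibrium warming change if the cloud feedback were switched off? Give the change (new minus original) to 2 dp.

1.59 °C

Original: g = 0.38, ΔT = 4.56/(1−0.38) = 7.3548 °C.
Without cloud: g' = 0.49, ΔT' = 4.56/(1−0.49) = 8.9412 °C.
Change = 8.9412 − 7.3548 = 1.59 °C.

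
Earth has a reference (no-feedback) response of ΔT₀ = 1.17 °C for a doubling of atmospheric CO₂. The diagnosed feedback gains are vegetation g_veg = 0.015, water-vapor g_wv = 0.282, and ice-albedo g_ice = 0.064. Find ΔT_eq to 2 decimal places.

1.83 °C

Total gain g = 0.015 + 0.282 + 0.064 = 0.361.
Amplification A = 1/(1 − 0.361) = 1.565.
ΔT = 1.17 × 1.565 = 1.83 °C.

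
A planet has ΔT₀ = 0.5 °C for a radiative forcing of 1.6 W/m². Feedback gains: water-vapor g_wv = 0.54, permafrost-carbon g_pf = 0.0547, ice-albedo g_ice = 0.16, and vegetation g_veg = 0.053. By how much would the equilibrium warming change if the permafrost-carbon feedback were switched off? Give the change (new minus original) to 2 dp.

-0.58 °C

Original: g = 0.8077, ΔT = 0.5/(1−0.8077) = 2.6001 °C.
Without permafrost-carbon: g' = 0.753, ΔT' = 0.5/(1−0.753) = 2.0243 °C.
Change = 2.0243 − 2.6001 = -0.58 °C.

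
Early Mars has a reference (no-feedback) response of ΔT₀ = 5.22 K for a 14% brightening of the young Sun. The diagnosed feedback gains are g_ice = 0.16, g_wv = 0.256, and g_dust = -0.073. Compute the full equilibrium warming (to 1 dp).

7.9 K

Total gain g = 0.16 + 0.256 − 0.073 = 0.343.
Amplification A = 1/(1 − 0.343) = 1.522.
ΔT = 5.22 × 1.522 = 7.9 K.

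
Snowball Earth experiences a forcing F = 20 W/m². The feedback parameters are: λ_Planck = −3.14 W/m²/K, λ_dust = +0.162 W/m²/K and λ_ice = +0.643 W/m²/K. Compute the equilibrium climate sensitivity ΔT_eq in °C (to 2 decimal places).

Net feedback parameter λ = (−3.14) + (+0.162) + (+0.643) = -2.335 W/m²/K.
ΔT = −F/λ = −20/(-2.335) = 8.57 °C.

8.57 °C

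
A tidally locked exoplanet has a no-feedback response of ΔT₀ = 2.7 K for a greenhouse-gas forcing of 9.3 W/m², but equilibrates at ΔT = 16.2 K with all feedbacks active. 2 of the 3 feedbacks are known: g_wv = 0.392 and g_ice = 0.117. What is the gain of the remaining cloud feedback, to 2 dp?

0.32

Amplification A = ΔT/ΔT₀ = 16.2/2.7 = 6.
Total gain g = 1 − 1/A = 1 − 1/6 = 0.8333.
Known gains sum to 0.392 + 0.117 = 0.509.
g_cld = 0.8333 − 0.509 = 0.32.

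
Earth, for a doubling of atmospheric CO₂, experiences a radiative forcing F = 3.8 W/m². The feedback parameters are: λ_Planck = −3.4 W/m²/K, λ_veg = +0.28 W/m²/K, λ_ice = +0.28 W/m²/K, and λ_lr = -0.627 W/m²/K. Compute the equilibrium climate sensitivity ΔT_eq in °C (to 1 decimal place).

1.1 °C

Net feedback parameter λ = (−3.4) + (+0.28) + (+0.28) + (-0.627) = -3.467 W/m²/K.
ΔT = −F/λ = −3.8/(-3.467) = 1.1 °C.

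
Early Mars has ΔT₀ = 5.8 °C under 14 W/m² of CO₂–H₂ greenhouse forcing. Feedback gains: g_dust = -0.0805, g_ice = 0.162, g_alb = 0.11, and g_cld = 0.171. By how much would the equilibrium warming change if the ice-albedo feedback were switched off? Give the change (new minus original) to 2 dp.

Original: g = 0.3625, ΔT = 5.8/(1−0.3625) = 9.0980 °C.
Without ice-albedo: g' = 0.2005, ΔT' = 5.8/(1−0.2005) = 7.2545 °C.
Change = 7.2545 − 9.0980 = -1.84 °C.

-1.84 °C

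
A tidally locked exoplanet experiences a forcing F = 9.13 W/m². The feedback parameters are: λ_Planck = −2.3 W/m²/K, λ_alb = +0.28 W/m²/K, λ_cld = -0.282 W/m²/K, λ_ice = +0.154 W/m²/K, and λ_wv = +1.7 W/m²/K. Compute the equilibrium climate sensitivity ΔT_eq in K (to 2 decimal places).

Net feedback parameter λ = (−2.3) + (+0.28) + (-0.282) + (+0.154) + (+1.7) = -0.448 W/m²/K.
ΔT = −F/λ = −9.13/(-0.448) = 20.38 K.

20.38 K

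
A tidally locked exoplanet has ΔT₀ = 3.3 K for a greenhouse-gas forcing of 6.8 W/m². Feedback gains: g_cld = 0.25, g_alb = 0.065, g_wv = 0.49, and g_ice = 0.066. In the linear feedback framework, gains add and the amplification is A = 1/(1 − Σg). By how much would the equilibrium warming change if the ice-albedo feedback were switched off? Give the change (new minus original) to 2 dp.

Original: g = 0.871, ΔT = 3.3/(1−0.871) = 25.5814 K.
Without ice-albedo: g' = 0.805, ΔT' = 3.3/(1−0.805) = 16.9231 K.
Change = 16.9231 − 25.5814 = -8.66 K.

-8.66 K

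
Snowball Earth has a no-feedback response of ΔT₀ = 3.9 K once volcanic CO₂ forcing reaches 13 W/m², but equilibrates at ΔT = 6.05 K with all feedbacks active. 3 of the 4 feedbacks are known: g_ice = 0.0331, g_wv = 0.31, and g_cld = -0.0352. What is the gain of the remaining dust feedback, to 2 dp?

Amplification A = ΔT/ΔT₀ = 6.05/3.9 = 1.551.
Total gain g = 1 − 1/A = 1 − 1/1.551 = 0.3553.
Known gains sum to 0.0331 + 0.31 − 0.0352 = 0.3079.
g_dust = 0.3553 − 0.3079 = 0.05.

0.05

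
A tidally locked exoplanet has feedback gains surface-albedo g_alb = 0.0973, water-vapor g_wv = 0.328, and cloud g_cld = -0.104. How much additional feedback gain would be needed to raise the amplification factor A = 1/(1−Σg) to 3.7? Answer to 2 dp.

0.41

Current total gain = 0.3213.
Target gain for A = 3.7: g* = 1 − 1/3.7 = 0.7297.
Additional gain needed = 0.7297 − 0.3213 = 0.41.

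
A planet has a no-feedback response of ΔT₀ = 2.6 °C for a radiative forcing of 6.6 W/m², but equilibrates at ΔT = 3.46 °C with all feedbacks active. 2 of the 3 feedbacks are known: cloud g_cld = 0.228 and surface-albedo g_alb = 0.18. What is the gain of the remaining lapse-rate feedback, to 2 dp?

Amplification A = ΔT/ΔT₀ = 3.46/2.6 = 1.331.
Total gain g = 1 − 1/A = 1 − 1/1.331 = 0.2487.
Known gains sum to 0.228 + 0.18 = 0.408.
g_lr = 0.2487 − 0.408 = -0.16.

-0.16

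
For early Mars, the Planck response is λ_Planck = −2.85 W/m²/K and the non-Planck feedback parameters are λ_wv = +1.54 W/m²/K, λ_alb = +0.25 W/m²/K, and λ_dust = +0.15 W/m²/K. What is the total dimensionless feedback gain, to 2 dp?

Convert to gains: g_wv = 1.54/2.85 = 0.5404; g_alb = 0.25/2.85 = 0.08772; g_dust = 0.15/2.85 = 0.05263.
Total gain g = 0.68075.

0.68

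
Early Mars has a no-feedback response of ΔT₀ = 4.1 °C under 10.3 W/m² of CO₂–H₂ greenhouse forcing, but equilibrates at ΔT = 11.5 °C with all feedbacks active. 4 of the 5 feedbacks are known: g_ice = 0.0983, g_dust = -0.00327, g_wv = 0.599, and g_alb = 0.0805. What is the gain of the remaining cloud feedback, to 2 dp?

Amplification A = ΔT/ΔT₀ = 11.5/4.1 = 2.805.
Total gain g = 1 − 1/A = 1 − 1/2.805 = 0.6435.
Known gains sum to 0.0983 − 0.00327 + 0.599 + 0.0805 = 0.77453.
g_cld = 0.6435 − 0.77453 = -0.13.

-0.13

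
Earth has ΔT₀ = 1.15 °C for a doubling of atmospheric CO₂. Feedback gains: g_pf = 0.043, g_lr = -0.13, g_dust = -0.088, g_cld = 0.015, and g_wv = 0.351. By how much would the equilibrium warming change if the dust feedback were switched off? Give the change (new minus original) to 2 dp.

0.17 °C

Original: g = 0.191, ΔT = 1.15/(1−0.191) = 1.4215 °C.
Without dust: g' = 0.279, ΔT' = 1.15/(1−0.279) = 1.5950 °C.
Change = 1.5950 − 1.4215 = 0.17 °C.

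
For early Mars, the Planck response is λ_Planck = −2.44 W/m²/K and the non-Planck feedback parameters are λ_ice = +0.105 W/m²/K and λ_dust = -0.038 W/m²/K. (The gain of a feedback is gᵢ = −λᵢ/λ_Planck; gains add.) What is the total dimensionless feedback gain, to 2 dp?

Convert to gains: g_ice = 0.105/2.44 = 0.04303; g_dust = -0.038/2.44 = -0.01557.
Total gain g = 0.02746.

0.03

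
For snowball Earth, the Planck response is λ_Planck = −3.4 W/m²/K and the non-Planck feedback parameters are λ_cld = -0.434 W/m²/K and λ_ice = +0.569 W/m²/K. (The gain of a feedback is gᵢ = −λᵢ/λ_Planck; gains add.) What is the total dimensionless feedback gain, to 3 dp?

0.040

Convert to gains: g_cld = -0.434/3.4 = -0.1276; g_ice = 0.569/3.4 = 0.1674.
Total gain g = 0.0398.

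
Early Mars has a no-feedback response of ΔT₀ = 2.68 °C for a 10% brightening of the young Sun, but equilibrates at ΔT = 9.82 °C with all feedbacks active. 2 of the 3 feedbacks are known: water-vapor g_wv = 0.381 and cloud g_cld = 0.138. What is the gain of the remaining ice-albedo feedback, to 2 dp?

0.21

Amplification A = ΔT/ΔT₀ = 9.82/2.68 = 3.664.
Total gain g = 1 − 1/A = 1 − 1/3.664 = 0.7271.
Known gains sum to 0.381 + 0.138 = 0.519.
g_ice = 0.7271 − 0.519 = 0.21.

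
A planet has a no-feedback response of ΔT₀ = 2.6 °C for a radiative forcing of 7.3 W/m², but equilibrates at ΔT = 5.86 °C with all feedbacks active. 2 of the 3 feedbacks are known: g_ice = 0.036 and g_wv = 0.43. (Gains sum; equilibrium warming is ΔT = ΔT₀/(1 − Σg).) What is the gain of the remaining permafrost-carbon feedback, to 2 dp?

Amplification A = ΔT/ΔT₀ = 5.86/2.6 = 2.254.
Total gain g = 1 − 1/A = 1 − 1/2.254 = 0.5563.
Known gains sum to 0.036 + 0.43 = 0.466.
g_pf = 0.5563 − 0.466 = 0.09.

0.09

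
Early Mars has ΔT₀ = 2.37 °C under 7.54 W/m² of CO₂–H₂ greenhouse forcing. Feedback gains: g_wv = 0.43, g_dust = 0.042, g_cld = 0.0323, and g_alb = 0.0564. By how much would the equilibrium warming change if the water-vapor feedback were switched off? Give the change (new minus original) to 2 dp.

-2.67 °C

Original: g = 0.5607, ΔT = 2.37/(1−0.5607) = 5.3949 °C.
Without water-vapor: g' = 0.1307, ΔT' = 2.37/(1−0.1307) = 2.7263 °C.
Change = 2.7263 − 5.3949 = -2.67 °C.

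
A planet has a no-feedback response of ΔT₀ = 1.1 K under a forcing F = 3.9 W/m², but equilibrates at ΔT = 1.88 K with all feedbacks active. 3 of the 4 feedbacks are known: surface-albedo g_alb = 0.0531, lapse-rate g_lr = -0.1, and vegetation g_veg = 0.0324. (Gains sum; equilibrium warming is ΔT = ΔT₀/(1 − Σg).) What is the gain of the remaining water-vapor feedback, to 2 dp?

Amplification A = ΔT/ΔT₀ = 1.88/1.1 = 1.709.
Total gain g = 1 − 1/A = 1 − 1/1.709 = 0.4149.
Known gains sum to 0.0531 − 0.1 + 0.0324 = -0.0145.
g_wv = 0.4149 + 0.0145 = 0.43.

0.43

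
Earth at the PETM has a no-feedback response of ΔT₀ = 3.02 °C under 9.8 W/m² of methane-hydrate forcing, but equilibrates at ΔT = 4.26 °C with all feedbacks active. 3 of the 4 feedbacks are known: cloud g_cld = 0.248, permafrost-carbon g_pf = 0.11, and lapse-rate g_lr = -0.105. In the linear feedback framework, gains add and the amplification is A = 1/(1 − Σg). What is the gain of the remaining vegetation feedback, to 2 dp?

Amplification A = ΔT/ΔT₀ = 4.26/3.02 = 1.411.
Total gain g = 1 − 1/A = 1 − 1/1.411 = 0.2913.
Known gains sum to 0.248 + 0.11 − 0.105 = 0.253.
g_veg = 0.2913 − 0.253 = 0.04.

0.04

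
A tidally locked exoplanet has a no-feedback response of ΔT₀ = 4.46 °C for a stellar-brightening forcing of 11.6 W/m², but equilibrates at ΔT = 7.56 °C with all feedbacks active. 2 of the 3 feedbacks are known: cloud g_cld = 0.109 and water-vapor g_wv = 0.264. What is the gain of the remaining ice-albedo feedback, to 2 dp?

0.04

Amplification A = ΔT/ΔT₀ = 7.56/4.46 = 1.695.
Total gain g = 1 − 1/A = 1 − 1/1.695 = 0.41.
Known gains sum to 0.109 + 0.264 = 0.373.
g_ice = 0.41 − 0.373 = 0.04.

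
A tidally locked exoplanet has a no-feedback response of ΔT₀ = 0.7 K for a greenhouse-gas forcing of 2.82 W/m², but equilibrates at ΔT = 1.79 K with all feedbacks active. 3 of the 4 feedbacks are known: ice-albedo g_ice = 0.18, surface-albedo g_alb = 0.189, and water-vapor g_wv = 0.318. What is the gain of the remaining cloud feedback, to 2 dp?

Amplification A = ΔT/ΔT₀ = 1.79/0.7 = 2.557.
Total gain g = 1 − 1/A = 1 − 1/2.557 = 0.6089.
Known gains sum to 0.18 + 0.189 + 0.318 = 0.687.
g_cld = 0.6089 − 0.687 = -0.08.

-0.08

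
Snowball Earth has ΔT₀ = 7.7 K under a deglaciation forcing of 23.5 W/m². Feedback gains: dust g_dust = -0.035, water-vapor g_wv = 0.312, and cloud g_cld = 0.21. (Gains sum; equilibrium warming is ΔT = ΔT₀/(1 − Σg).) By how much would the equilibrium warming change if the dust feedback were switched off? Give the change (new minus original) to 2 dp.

1.10 K

Original: g = 0.487, ΔT = 7.7/(1−0.487) = 15.0097 K.
Without dust: g' = 0.522, ΔT' = 7.7/(1−0.522) = 16.1088 K.
Change = 16.1088 − 15.0097 = 1.10 K.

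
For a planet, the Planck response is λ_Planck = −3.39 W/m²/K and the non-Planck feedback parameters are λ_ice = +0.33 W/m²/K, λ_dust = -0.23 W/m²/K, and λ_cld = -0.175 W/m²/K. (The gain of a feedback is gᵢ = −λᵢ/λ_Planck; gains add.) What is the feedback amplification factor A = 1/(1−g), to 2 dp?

0.98

Convert to gains: g_ice = 0.33/3.39 = 0.09735; g_dust = -0.23/3.39 = -0.06785; g_cld = -0.175/3.39 = -0.05162.
Total gain g = -0.02212.
A = 1/(1 + 0.02212) = 0.98.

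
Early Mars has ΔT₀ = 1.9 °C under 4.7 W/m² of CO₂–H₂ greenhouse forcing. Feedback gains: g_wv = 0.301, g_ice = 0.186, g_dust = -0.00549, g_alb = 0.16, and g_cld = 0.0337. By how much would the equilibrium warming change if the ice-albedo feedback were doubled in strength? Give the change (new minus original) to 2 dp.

7.84 °C

Original: g = 0.67521, ΔT = 1.9/(1−0.67521) = 5.8499 °C.
With doubled ice-albedo: g' = 0.86121, ΔT' = 1.9/(1−0.86121) = 13.6897 °C.
Change = 13.6897 − 5.8499 = 7.84 °C.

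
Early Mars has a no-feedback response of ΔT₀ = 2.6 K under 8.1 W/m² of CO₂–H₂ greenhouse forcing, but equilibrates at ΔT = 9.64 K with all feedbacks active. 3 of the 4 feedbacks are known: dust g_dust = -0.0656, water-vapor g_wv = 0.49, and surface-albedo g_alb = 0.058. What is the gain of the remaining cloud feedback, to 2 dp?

0.25

Amplification A = ΔT/ΔT₀ = 9.64/2.6 = 3.708.
Total gain g = 1 − 1/A = 1 − 1/3.708 = 0.7303.
Known gains sum to -0.0656 + 0.49 + 0.058 = 0.4824.
g_cld = 0.7303 − 0.4824 = 0.25.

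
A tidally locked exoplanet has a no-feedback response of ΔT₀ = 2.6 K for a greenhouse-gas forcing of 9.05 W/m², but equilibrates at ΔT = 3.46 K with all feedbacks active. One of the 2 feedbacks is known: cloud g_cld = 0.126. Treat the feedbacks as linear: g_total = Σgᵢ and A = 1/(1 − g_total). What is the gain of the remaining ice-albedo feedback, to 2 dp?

Amplification A = ΔT/ΔT₀ = 3.46/2.6 = 1.331.
Total gain g = 1 − 1/A = 1 − 1/1.331 = 0.2487.
The known gain is 0.126.
g_ice = 0.2487 − 0.126 = 0.12.

0.12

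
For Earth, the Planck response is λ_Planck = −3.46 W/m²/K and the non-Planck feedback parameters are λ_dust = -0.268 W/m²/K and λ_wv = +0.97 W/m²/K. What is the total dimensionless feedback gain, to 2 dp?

Convert to gains: g_dust = -0.268/3.46 = -0.07746; g_wv = 0.97/3.46 = 0.2803.
Total gain g = 0.20284.

0.20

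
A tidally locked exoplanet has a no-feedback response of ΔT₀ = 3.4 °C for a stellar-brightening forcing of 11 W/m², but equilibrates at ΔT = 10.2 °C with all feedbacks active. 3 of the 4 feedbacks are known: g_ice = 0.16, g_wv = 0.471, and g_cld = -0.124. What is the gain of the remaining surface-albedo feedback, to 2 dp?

Amplification A = ΔT/ΔT₀ = 10.2/3.4 = 3.
Total gain g = 1 − 1/A = 1 − 1/3 = 0.6667.
Known gains sum to 0.16 + 0.471 − 0.124 = 0.507.
g_alb = 0.6667 − 0.507 = 0.16.

0.16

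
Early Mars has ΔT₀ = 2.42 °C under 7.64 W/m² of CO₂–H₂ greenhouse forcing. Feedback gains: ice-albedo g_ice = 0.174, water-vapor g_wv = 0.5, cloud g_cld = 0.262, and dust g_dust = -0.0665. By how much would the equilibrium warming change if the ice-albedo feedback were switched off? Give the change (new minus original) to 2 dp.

Original: g = 0.8695, ΔT = 2.42/(1−0.8695) = 18.5441 °C.
Without ice-albedo: g' = 0.6955, ΔT' = 2.42/(1−0.6955) = 7.9475 °C.
Change = 7.9475 − 18.5441 = -10.60 °C.

-10.60 °C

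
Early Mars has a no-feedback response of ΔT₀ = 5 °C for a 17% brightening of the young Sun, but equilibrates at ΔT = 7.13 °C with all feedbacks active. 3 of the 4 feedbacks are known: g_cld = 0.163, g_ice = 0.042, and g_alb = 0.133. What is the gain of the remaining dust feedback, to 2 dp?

-0.04

Amplification A = ΔT/ΔT₀ = 7.13/5 = 1.426.
Total gain g = 1 − 1/A = 1 − 1/1.426 = 0.2987.
Known gains sum to 0.163 + 0.042 + 0.133 = 0.338.
g_dust = 0.2987 − 0.338 = -0.04.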